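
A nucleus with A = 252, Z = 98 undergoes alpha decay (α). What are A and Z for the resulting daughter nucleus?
Daughter: A = 248, Z = 96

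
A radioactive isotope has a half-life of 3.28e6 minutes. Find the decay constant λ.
λ = ln(2)/t½ = 2.113e-7 minute⁻¹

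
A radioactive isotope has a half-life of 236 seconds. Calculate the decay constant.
λ = ln(2)/t½ = 0.002937 second⁻¹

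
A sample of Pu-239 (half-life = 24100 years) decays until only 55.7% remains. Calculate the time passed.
t = t½ × log₂(N₀/N) = 20350 years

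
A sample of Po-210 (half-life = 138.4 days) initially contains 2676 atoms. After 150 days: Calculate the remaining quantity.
N = N₀(1/2)^(t/t½) = 1262 atoms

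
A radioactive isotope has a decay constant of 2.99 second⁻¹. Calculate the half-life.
t½ = ln(2)/λ = 0.2318 seconds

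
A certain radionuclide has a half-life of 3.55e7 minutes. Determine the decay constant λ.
λ = ln(2)/t½ = 1.953e-8 minute⁻¹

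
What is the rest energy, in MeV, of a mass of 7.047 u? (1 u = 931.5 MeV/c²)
E = mc² = 6564 MeV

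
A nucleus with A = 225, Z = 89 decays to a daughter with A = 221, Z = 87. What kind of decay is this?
ΔA = -4, ΔZ = -2 ⇒ alpha decay (α)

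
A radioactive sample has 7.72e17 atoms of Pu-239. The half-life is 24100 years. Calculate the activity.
A = λN = 2.22e13 decays/year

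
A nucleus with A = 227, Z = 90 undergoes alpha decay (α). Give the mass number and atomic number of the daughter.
Daughter: A = 223, Z = 88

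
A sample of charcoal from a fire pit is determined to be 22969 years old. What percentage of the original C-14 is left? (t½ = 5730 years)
N/N₀ = (1/2)^(t/t½) = 0.06213 = 6.21%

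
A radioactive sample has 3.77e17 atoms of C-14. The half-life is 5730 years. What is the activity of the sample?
A = λN = 4.56e13 decays/year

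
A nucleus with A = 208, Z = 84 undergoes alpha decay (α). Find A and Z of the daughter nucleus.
Daughter: A = 204, Z = 82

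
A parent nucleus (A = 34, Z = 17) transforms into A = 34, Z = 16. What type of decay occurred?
ΔA = 0, ΔZ = -1 ⇒ beta-plus decay (β⁺) or electron capture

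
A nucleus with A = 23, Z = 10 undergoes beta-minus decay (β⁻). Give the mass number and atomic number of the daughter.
Daughter: A = 23, Z = 11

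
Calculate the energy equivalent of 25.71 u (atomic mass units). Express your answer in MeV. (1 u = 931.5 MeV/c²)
E = mc² = 23950 MeV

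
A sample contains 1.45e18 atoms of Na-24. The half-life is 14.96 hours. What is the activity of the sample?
A = λN = 6.718e16 decays/hour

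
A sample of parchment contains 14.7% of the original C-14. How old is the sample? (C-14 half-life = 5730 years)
Age = t½ × log₂(1/ratio) = 15850 years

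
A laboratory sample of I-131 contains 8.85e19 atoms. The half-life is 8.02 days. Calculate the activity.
A = λN = 7.649e18 decays/day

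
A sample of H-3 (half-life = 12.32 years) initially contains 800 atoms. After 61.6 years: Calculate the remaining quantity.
N = N₀(1/2)^(t/t½) = 25 atoms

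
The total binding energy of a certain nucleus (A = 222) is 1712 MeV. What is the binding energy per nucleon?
B.E./A = 1712/222 = 7.712 MeV/nucleon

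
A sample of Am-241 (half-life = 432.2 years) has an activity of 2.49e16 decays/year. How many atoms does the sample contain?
N = A/λ = 1.553e19 atoms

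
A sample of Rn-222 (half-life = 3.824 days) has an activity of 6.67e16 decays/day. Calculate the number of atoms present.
N = A/λ = 3.68e17 atoms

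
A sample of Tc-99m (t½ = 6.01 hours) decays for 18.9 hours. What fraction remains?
N/N₀ = (1/2)^(t/t½) = 0.1131 = 11.3%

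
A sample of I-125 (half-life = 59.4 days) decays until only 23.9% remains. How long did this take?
t = t½ × log₂(N₀/N) = 122.7 days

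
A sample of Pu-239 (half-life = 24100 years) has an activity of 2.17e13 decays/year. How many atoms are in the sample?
N = A/λ = 7.545e17 atoms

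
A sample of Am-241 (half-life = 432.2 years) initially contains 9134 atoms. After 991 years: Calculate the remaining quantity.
N = N₀(1/2)^(t/t½) = 1864 atoms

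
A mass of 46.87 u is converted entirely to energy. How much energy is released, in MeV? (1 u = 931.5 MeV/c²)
E = mc² = 43660 MeV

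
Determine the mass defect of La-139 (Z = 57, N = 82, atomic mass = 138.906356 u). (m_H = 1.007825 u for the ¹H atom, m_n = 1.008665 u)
Δm = Z·m_H + N·m_n − M = 1.25 u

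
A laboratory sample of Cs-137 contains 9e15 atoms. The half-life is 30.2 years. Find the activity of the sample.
A = λN = 2.066e14 decays/year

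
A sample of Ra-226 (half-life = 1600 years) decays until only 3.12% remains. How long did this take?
t = t½ × log₂(N₀/N) = 8004 years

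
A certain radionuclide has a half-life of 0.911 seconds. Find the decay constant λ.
λ = ln(2)/t½ = 0.7609 second⁻¹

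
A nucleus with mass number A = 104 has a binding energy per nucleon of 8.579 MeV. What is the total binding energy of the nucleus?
B.E. = 8.579 × 104 = 892.2 MeV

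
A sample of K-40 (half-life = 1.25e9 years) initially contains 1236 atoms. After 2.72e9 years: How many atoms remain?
N = N₀(1/2)^(t/t½) = 273.5 atoms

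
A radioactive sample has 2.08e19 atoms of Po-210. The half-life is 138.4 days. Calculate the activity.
A = λN = 1.042e17 decays/day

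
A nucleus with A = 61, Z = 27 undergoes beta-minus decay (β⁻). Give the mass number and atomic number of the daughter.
Daughter: A = 61, Z = 28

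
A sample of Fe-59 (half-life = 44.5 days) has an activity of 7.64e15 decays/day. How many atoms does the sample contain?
N = A/λ = 4.905e17 atoms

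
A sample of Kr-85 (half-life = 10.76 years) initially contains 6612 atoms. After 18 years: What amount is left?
N = N₀(1/2)^(t/t½) = 2074 atoms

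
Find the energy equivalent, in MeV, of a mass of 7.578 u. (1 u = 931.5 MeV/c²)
E = mc² = 7059 MeV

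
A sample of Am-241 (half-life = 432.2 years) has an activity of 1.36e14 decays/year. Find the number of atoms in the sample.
N = A/λ = 8.48e16 atoms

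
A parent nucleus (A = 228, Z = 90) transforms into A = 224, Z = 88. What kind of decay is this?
ΔA = -4, ΔZ = -2 ⇒ alpha decay (α)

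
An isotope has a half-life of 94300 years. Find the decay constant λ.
λ = ln(2)/t½ = 7.35e-6 year⁻¹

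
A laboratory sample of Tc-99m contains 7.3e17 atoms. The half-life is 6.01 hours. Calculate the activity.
A = λN = 8.419e16 decays/hour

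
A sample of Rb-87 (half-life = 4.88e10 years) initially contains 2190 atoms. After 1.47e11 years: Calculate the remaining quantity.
N = N₀(1/2)^(t/t½) = 271.4 atoms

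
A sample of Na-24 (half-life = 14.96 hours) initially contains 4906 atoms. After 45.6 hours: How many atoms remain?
N = N₀(1/2)^(t/t½) = 593.1 atoms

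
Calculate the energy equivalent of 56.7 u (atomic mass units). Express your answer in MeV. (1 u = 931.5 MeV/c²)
E = mc² = 52820 MeV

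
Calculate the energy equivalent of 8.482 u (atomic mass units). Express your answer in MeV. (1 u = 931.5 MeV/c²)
E = mc² = 7901 MeV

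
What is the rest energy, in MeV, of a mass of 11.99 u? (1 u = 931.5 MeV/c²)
E = mc² = 11170 MeV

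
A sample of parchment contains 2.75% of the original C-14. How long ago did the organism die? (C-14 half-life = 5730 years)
Age = t½ × log₂(1/ratio) = 29710 years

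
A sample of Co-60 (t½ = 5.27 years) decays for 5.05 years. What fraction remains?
N/N₀ = (1/2)^(t/t½) = 0.5147 = 51.5%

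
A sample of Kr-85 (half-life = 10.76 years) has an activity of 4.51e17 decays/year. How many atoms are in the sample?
N = A/λ = 7.001e18 atoms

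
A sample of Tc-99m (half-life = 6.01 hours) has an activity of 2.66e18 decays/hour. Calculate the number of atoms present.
N = A/λ = 2.306e19 atoms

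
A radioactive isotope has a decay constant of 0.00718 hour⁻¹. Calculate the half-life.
t½ = ln(2)/λ = 96.54 hours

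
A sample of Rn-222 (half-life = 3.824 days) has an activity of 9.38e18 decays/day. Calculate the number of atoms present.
N = A/λ = 5.175e19 atoms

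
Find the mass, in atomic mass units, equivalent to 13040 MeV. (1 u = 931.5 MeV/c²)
m = E/c² = 14 u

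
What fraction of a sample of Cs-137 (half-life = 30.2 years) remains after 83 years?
N/N₀ = (1/2)^(t/t½) = 0.1488 = 14.9%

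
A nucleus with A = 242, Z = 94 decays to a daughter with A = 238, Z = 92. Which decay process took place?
ΔA = -4, ΔZ = -2 ⇒ alpha decay (α)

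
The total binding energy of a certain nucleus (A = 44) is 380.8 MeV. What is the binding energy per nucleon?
B.E./A = 380.8/44 = 8.655 MeV/nucleon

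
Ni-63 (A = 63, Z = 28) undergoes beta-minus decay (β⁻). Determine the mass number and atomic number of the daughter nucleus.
Daughter: A = 63, Z = 29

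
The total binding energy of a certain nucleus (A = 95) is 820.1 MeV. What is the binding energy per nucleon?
B.E./A = 820.1/95 = 8.633 MeV/nucleon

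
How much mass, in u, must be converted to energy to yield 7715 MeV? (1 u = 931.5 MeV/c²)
m = E/c² = 8.282 u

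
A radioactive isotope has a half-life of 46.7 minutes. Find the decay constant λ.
λ = ln(2)/t½ = 0.01484 minute⁻¹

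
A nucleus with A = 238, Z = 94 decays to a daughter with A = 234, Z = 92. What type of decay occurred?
ΔA = -4, ΔZ = -2 ⇒ alpha decay (α)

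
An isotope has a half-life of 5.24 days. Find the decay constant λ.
λ = ln(2)/t½ = 0.1323 day⁻¹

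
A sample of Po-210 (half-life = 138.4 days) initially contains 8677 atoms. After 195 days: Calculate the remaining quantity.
N = N₀(1/2)^(t/t½) = 3268 atoms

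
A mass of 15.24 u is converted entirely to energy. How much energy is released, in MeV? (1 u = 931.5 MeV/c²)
E = mc² = 14200 MeV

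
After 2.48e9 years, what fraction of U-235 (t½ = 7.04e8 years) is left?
N/N₀ = (1/2)^(t/t½) = 0.08701 = 8.7%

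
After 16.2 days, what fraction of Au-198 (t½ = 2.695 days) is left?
N/N₀ = (1/2)^(t/t½) = 0.0155 = 1.55%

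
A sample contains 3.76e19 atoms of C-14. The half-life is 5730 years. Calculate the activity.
A = λN = 4.548e15 decays/year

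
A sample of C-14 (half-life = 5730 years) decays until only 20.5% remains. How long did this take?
t = t½ × log₂(N₀/N) = 13100 years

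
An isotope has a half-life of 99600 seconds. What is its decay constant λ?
λ = ln(2)/t½ = 6.959e-6 second⁻¹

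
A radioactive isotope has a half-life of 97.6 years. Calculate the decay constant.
λ = ln(2)/t½ = 0.007102 year⁻¹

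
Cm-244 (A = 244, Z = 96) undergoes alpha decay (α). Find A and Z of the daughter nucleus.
Daughter: A = 240, Z = 94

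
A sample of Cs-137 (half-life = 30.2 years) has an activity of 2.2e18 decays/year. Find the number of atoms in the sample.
N = A/λ = 9.585e19 atoms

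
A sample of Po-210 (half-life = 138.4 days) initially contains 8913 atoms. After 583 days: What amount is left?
N = N₀(1/2)^(t/t½) = 480.8 atoms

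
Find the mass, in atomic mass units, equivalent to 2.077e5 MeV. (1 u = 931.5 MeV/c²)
m = E/c² = 223 u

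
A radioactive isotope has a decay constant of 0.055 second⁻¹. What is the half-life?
t½ = ln(2)/λ = 12.6 seconds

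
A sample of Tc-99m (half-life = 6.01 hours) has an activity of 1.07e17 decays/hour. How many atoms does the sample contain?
N = A/λ = 9.278e17 atoms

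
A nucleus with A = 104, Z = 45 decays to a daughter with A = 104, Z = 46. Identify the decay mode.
ΔA = 0, ΔZ = +1 ⇒ beta-minus decay (β⁻)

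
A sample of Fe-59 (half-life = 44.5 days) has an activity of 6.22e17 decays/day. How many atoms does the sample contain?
N = A/λ = 3.993e19 atoms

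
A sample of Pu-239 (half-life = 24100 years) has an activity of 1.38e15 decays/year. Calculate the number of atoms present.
N = A/λ = 4.798e19 atoms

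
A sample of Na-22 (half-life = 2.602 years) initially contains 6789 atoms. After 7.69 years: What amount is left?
N = N₀(1/2)^(t/t½) = 875.3 atoms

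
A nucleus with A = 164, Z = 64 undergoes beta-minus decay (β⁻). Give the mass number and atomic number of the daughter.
Daughter: A = 164, Z = 65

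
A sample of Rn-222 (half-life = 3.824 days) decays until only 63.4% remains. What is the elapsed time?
t = t½ × log₂(N₀/N) = 2.514 days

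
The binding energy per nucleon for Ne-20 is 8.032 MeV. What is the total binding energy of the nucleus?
B.E. = 8.032 × 20 = 160.6 MeV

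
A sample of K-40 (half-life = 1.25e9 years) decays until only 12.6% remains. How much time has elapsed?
t = t½ × log₂(N₀/N) = 3.736e9 years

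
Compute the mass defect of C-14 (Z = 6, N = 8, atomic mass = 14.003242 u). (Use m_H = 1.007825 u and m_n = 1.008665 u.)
Δm = Z·m_H + N·m_n − M = 0.113 u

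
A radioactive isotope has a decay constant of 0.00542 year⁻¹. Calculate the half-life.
t½ = ln(2)/λ = 127.9 years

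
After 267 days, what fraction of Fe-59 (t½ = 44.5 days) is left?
N/N₀ = (1/2)^(t/t½) = 0.01562 = 1.56%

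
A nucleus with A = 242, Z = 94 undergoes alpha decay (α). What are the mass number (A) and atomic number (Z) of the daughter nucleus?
Daughter: A = 238, Z = 92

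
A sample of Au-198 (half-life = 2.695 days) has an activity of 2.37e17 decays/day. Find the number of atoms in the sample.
N = A/λ = 9.215e17 atoms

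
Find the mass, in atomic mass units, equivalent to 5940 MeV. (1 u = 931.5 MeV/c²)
m = E/c² = 6.377 u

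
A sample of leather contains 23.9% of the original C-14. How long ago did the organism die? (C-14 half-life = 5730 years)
Age = t½ × log₂(1/ratio) = 11830 years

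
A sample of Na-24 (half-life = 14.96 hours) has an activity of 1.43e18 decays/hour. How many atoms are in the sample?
N = A/λ = 3.086e19 atoms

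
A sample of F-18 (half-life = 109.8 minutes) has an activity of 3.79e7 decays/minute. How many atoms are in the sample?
N = A/λ = 6.004e9 atoms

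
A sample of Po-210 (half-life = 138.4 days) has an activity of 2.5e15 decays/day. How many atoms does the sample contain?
N = A/λ = 4.992e17 atoms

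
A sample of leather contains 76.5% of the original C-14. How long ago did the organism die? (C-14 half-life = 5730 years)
Age = t½ × log₂(1/ratio) = 2214 years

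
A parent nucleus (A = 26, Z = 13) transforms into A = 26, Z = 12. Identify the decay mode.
ΔA = 0, ΔZ = -1 ⇒ beta-plus decay (β⁺) or electron capture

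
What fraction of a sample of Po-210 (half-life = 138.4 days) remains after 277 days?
N/N₀ = (1/2)^(t/t½) = 0.2497 = 25%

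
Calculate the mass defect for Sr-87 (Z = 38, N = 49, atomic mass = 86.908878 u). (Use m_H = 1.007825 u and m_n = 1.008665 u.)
Δm = Z·m_H + N·m_n − M = 0.8131 u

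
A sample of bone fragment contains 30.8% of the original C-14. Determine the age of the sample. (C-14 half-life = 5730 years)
Age = t½ × log₂(1/ratio) = 9735 years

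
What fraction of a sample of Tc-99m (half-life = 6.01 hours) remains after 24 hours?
N/N₀ = (1/2)^(t/t½) = 0.06279 = 6.28%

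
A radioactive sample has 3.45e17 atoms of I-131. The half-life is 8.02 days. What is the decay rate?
A = λN = 2.982e16 decays/day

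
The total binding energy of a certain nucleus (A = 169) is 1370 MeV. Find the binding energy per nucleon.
B.E./A = 1370/169 = 8.107 MeV/nucleon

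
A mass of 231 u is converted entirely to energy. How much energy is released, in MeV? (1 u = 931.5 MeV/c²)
E = mc² = 2.152e5 MeV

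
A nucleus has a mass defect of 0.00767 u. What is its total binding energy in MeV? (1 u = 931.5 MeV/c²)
B.E. = Δm × 931.5 = 7.145 MeV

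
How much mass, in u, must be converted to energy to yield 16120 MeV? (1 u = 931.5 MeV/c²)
m = E/c² = 17.31 u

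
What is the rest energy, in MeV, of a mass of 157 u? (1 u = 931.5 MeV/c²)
E = mc² = 1.462e5 MeV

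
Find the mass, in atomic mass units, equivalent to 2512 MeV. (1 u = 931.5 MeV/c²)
m = E/c² = 2.697 u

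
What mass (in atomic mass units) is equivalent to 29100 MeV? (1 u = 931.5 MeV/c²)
m = E/c² = 31.24 u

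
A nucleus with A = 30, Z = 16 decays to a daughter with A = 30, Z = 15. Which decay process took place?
ΔA = 0, ΔZ = -1 ⇒ beta-plus decay (β⁺) or electron capture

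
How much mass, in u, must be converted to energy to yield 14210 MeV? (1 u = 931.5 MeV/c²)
m = E/c² = 15.25 u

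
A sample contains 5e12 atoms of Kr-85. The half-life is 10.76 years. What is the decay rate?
A = λN = 3.221e11 decays/year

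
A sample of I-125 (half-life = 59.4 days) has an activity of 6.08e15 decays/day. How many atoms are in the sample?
N = A/λ = 5.21e17 atoms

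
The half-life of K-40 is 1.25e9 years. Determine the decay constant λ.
λ = ln(2)/t½ = 5.545e-10 year⁻¹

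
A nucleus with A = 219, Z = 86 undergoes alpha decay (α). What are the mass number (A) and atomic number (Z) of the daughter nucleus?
Daughter: A = 215, Z = 84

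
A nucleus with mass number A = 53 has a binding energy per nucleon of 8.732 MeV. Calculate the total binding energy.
B.E. = 8.732 × 53 = 462.8 MeV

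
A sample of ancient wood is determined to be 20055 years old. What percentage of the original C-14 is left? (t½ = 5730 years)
N/N₀ = (1/2)^(t/t½) = 0.08839 = 8.84%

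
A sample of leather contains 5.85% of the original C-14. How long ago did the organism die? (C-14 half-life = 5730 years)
Age = t½ × log₂(1/ratio) = 23470 years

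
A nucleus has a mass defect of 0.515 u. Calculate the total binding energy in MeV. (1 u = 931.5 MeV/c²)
B.E. = Δm × 931.5 = 479.7 MeV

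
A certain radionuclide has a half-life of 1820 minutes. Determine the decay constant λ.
λ = ln(2)/t½ = 3.809e-4 minute⁻¹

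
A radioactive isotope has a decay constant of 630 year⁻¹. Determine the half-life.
t½ = ln(2)/λ = 0.0011 years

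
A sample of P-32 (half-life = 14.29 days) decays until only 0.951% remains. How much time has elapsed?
t = t½ × log₂(N₀/N) = 95.98 days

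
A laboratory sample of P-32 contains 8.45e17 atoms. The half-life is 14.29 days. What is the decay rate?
A = λN = 4.099e16 decays/day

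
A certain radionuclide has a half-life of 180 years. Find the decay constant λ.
λ = ln(2)/t½ = 0.003851 year⁻¹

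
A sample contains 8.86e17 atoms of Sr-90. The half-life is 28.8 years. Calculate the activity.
A = λN = 2.132e16 decays/year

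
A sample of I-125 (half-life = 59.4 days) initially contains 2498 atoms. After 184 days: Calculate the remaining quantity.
N = N₀(1/2)^(t/t½) = 291.8 atoms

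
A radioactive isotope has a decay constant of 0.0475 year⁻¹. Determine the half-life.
t½ = ln(2)/λ = 14.59 years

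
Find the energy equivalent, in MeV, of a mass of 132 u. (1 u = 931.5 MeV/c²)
E = mc² = 1.23e5 MeV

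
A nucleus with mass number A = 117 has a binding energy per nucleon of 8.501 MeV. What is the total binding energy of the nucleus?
B.E. = 8.501 × 117 = 994.6 MeV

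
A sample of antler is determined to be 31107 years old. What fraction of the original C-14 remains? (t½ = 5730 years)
N/N₀ = (1/2)^(t/t½) = 0.02322 = 2.32%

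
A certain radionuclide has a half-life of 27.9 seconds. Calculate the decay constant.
λ = ln(2)/t½ = 0.02484 second⁻¹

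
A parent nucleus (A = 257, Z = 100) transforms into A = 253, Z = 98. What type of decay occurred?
ΔA = -4, ΔZ = -2 ⇒ alpha decay (α)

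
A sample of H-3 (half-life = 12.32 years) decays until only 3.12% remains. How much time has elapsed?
t = t½ × log₂(N₀/N) = 61.63 years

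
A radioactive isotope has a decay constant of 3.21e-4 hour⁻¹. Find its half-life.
t½ = ln(2)/λ = 2159 hours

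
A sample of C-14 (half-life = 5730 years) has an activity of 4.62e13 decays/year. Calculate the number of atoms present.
N = A/λ = 3.819e17 atoms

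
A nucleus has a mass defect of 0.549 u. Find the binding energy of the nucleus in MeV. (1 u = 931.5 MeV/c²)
B.E. = Δm × 931.5 = 511.4 MeV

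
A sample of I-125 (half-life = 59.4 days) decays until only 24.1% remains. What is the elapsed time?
t = t½ × log₂(N₀/N) = 121.9 days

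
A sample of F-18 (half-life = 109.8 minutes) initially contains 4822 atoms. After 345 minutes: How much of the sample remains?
N = N₀(1/2)^(t/t½) = 546.2 atoms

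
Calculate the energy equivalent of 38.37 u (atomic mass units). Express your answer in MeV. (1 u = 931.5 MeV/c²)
E = mc² = 35740 MeV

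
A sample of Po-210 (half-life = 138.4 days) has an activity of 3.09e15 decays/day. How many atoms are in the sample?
N = A/λ = 6.17e17 atoms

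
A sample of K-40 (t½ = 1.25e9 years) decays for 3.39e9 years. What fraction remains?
N/N₀ = (1/2)^(t/t½) = 0.1526 = 15.3%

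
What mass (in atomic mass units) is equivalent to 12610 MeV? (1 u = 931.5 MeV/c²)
m = E/c² = 13.54 u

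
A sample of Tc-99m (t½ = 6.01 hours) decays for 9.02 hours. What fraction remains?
N/N₀ = (1/2)^(t/t½) = 0.3533 = 35.3%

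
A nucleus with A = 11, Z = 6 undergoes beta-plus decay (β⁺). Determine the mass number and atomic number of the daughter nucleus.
Daughter: A = 11, Z = 5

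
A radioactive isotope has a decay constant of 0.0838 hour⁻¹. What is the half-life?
t½ = ln(2)/λ = 8.271 hours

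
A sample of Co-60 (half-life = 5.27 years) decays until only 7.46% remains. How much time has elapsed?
t = t½ × log₂(N₀/N) = 19.73 years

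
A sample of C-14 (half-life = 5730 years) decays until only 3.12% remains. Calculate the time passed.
t = t½ × log₂(N₀/N) = 28660 years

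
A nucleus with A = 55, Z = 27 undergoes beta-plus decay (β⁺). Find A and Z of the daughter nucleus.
Daughter: A = 55, Z = 26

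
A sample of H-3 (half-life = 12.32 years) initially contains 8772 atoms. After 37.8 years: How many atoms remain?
N = N₀(1/2)^(t/t½) = 1046 atoms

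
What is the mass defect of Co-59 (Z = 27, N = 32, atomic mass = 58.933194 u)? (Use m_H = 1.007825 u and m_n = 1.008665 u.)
Δm = Z·m_H + N·m_n − M = 0.5554 u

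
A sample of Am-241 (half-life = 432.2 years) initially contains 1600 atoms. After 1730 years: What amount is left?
N = N₀(1/2)^(t/t½) = 99.81 atoms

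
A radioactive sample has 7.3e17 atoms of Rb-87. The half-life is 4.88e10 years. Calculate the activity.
A = λN = 1.037e7 decays/year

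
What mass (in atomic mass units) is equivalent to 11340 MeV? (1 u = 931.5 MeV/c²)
m = E/c² = 12.17 u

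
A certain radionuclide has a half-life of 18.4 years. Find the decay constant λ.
λ = ln(2)/t½ = 0.03767 year⁻¹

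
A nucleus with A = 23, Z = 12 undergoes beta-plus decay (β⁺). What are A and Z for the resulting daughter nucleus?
Daughter: A = 23, Z = 11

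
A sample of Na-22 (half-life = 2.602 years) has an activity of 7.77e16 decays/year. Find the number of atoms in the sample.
N = A/λ = 2.917e17 atoms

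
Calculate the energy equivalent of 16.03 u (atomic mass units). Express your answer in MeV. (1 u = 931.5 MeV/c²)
E = mc² = 14930 MeV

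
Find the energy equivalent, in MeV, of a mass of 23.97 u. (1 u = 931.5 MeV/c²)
E = mc² = 22330 MeV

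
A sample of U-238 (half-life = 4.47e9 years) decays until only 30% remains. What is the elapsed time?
t = t½ × log₂(N₀/N) = 7.764e9 years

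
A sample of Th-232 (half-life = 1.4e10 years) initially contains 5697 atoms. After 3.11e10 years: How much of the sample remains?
N = N₀(1/2)^(t/t½) = 1222 atoms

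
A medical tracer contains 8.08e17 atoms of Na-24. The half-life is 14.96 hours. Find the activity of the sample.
A = λN = 3.744e16 decays/hour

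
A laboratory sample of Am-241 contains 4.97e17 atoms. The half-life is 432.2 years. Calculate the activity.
A = λN = 7.971e14 decays/year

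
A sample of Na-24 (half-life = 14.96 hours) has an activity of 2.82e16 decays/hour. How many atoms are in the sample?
N = A/λ = 6.086e17 atoms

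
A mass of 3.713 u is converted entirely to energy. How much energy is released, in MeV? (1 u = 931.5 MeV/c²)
E = mc² = 3459 MeV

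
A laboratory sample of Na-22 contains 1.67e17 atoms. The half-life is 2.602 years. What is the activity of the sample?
A = λN = 4.449e16 decays/year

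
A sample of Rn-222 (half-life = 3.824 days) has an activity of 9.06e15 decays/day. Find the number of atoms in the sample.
N = A/λ = 4.998e16 atoms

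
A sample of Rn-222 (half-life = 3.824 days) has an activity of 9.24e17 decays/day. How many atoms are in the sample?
N = A/λ = 5.098e18 atoms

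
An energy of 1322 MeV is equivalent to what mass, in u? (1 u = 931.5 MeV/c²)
m = E/c² = 1.419 u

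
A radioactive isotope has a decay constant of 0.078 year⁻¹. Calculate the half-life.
t½ = ln(2)/λ = 8.887 years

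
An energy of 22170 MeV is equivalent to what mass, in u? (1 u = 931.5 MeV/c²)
m = E/c² = 23.8 u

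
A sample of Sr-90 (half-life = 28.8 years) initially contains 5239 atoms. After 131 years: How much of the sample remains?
N = N₀(1/2)^(t/t½) = 223.9 atoms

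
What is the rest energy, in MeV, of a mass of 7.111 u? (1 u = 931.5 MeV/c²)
E = mc² = 6624 MeV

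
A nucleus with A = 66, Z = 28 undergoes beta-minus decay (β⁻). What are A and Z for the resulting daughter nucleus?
Daughter: A = 66, Z = 29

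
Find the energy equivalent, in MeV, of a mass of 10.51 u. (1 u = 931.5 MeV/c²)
E = mc² = 9790 MeV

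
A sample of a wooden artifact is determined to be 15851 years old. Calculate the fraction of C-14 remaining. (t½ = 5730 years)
N/N₀ = (1/2)^(t/t½) = 0.147 = 14.7%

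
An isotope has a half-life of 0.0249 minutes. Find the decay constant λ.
λ = ln(2)/t½ = 27.84 minute⁻¹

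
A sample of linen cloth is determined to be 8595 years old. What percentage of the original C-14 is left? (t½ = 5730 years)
N/N₀ = (1/2)^(t/t½) = 0.3536 = 35.4%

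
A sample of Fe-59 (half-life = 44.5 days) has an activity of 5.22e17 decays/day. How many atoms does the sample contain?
N = A/λ = 3.351e19 atoms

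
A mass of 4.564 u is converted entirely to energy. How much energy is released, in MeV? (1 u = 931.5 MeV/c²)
E = mc² = 4251 MeV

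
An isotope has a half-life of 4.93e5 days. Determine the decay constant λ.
λ = ln(2)/t½ = 1.406e-6 day⁻¹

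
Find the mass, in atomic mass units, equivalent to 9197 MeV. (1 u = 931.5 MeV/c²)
m = E/c² = 9.873 u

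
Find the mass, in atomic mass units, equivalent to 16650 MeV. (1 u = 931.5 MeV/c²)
m = E/c² = 17.87 u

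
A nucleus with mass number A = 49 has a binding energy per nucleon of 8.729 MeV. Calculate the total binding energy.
B.E. = 8.729 × 49 = 427.7 MeV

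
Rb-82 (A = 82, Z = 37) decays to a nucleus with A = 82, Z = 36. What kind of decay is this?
ΔA = 0, ΔZ = -1 ⇒ beta-plus decay (β⁺) or electron capture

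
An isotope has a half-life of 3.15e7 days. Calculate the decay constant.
λ = ln(2)/t½ = 2.2e-8 day⁻¹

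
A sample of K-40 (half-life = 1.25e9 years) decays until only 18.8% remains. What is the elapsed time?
t = t½ × log₂(N₀/N) = 3.014e9 years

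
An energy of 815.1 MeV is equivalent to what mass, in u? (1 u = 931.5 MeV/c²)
m = E/c² = 0.875 u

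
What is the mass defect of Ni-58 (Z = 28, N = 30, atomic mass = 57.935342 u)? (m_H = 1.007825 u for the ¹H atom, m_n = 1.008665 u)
Δm = Z·m_H + N·m_n − M = 0.5437 u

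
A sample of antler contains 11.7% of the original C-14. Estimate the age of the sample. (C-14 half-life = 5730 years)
Age = t½ × log₂(1/ratio) = 17740 years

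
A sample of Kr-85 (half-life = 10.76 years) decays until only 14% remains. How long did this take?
t = t½ × log₂(N₀/N) = 30.52 years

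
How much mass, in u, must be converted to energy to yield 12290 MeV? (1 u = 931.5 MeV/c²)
m = E/c² = 13.19 u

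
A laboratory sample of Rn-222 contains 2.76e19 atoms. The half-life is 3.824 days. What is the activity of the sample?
A = λN = 5.003e18 decays/day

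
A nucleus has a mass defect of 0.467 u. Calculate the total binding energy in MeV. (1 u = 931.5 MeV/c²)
B.E. = Δm × 931.5 = 435 MeV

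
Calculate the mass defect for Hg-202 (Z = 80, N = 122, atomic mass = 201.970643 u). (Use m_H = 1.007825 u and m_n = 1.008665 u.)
Δm = Z·m_H + N·m_n − M = 1.712 u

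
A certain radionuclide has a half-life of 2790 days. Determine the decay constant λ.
λ = ln(2)/t½ = 2.484e-4 day⁻¹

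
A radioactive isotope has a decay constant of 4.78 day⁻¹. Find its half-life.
t½ = ln(2)/λ = 0.145 days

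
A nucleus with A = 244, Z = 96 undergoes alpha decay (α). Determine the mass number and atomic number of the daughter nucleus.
Daughter: A = 240, Z = 94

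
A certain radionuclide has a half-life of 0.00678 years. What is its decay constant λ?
λ = ln(2)/t½ = 102.2 year⁻¹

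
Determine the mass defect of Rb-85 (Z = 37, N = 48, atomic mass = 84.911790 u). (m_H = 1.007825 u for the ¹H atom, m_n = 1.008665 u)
Δm = Z·m_H + N·m_n − M = 0.7937 u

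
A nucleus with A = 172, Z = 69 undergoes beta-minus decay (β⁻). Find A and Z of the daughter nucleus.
Daughter: A = 172, Z = 70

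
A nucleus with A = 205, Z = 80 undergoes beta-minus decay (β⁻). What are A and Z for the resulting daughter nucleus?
Daughter: A = 205, Z = 81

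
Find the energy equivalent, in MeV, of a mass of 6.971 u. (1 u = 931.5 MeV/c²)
E = mc² = 6493 MeV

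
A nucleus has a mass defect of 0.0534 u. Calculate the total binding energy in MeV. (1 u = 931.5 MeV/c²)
B.E. = Δm × 931.5 = 49.74 MeV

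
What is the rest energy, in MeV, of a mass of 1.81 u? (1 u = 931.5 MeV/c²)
E = mc² = 1686 MeV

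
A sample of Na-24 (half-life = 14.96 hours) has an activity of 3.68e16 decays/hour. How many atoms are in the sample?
N = A/λ = 7.942e17 atoms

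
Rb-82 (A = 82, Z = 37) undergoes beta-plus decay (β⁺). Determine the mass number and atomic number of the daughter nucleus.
Daughter: A = 82, Z = 36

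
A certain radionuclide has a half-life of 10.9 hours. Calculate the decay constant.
λ = ln(2)/t½ = 0.06359 hour⁻¹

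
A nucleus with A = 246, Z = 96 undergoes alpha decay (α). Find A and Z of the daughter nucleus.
Daughter: A = 242, Z = 94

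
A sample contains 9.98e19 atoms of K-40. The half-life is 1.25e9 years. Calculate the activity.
A = λN = 5.534e10 decays/year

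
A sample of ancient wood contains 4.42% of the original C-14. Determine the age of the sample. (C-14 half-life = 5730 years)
Age = t½ × log₂(1/ratio) = 25780 years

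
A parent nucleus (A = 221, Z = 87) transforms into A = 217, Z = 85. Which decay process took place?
ΔA = -4, ΔZ = -2 ⇒ alpha decay (α)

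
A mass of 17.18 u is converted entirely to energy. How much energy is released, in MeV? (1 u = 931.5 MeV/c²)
E = mc² = 16000 MeV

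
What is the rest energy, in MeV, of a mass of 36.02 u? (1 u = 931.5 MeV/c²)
E = mc² = 33550 MeV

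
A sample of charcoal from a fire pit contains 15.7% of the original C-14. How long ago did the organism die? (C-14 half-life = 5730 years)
Age = t½ × log₂(1/ratio) = 15310 years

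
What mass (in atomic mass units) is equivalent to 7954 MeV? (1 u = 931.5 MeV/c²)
m = E/c² = 8.539 u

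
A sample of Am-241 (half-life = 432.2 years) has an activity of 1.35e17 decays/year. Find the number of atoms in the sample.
N = A/λ = 8.418e19 atoms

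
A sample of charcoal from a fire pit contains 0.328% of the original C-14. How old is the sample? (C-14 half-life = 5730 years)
Age = t½ × log₂(1/ratio) = 47280 years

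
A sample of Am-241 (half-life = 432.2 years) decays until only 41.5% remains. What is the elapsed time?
t = t½ × log₂(N₀/N) = 548.4 years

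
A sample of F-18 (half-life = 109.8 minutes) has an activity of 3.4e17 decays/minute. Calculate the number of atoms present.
N = A/λ = 5.386e19 atoms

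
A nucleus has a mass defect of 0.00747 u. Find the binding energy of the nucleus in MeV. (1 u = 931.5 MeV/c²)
B.E. = Δm × 931.5 = 6.958 MeV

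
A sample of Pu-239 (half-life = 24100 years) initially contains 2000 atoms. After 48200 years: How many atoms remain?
N = N₀(1/2)^(t/t½) = 500 atoms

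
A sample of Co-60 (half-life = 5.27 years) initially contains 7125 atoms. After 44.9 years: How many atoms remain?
N = N₀(1/2)^(t/t½) = 19.41 atoms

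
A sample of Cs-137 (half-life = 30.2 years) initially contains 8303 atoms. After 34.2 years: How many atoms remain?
N = N₀(1/2)^(t/t½) = 3787 atoms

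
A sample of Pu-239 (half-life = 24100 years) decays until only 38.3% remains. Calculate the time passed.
t = t½ × log₂(N₀/N) = 33370 years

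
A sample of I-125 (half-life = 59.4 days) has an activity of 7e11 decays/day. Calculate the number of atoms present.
N = A/λ = 5.999e13 atoms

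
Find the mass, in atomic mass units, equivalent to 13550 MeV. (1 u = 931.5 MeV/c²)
m = E/c² = 14.55 u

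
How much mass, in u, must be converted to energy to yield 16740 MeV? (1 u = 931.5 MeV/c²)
m = E/c² = 17.97 u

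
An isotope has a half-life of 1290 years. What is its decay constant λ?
λ = ln(2)/t½ = 5.373e-4 year⁻¹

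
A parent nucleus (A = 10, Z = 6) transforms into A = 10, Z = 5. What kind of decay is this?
ΔA = 0, ΔZ = -1 ⇒ beta-plus decay (β⁺) or electron capture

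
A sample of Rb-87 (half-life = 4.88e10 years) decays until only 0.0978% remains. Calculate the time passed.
t = t½ × log₂(N₀/N) = 4.879e11 years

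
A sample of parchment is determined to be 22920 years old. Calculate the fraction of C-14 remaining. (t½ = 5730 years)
N/N₀ = (1/2)^(t/t½) = 0.0625 = 6.25%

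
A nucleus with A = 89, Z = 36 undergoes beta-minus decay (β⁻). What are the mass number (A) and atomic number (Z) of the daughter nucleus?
Daughter: A = 89, Z = 37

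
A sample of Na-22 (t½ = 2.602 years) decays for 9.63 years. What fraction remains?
N/N₀ = (1/2)^(t/t½) = 0.07689 = 7.69%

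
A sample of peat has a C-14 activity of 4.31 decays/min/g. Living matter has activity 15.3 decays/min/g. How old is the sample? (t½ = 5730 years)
Age = t½ × log₂(A₀/A) = 10470 years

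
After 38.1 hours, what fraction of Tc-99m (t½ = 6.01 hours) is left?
N/N₀ = (1/2)^(t/t½) = 0.01235 = 1.23%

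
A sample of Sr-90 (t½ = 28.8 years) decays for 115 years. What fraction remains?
N/N₀ = (1/2)^(t/t½) = 0.0628 = 6.28%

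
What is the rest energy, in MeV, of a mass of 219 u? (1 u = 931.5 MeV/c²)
E = mc² = 2.04e5 MeV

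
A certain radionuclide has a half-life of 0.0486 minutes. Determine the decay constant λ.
λ = ln(2)/t½ = 14.26 minute⁻¹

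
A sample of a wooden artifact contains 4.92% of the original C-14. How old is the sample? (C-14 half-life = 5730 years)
Age = t½ × log₂(1/ratio) = 24900 years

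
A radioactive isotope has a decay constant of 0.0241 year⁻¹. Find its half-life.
t½ = ln(2)/λ = 28.76 years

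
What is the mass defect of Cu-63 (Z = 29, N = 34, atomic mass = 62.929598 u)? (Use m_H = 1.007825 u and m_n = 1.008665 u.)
Δm = Z·m_H + N·m_n − M = 0.5919 u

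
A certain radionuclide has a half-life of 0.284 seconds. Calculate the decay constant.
λ = ln(2)/t½ = 2.441 second⁻¹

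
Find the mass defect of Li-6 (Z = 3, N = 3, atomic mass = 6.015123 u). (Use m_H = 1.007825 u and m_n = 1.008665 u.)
Δm = Z·m_H + N·m_n − M = 0.03435 u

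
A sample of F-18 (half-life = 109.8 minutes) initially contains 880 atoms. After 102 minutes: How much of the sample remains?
N = N₀(1/2)^(t/t½) = 462.2 atoms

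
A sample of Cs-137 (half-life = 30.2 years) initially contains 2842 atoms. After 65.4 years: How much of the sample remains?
N = N₀(1/2)^(t/t½) = 633.5 atoms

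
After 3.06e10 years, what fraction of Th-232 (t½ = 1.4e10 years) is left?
N/N₀ = (1/2)^(t/t½) = 0.2198 = 22%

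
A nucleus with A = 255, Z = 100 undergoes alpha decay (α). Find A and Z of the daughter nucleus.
Daughter: A = 251, Z = 98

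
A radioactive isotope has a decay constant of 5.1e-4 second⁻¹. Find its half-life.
t½ = ln(2)/λ = 1359 seconds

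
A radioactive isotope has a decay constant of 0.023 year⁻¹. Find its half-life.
t½ = ln(2)/λ = 30.14 years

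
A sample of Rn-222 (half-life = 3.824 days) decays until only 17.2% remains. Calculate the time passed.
t = t½ × log₂(N₀/N) = 9.711 days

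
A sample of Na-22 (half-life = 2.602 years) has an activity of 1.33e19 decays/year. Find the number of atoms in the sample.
N = A/λ = 4.993e19 atoms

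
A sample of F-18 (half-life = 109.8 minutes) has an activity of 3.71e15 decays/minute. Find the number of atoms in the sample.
N = A/λ = 5.877e17 atoms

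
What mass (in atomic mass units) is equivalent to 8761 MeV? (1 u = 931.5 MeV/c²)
m = E/c² = 9.405 u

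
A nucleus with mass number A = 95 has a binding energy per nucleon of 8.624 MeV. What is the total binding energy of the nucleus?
B.E. = 8.624 × 95 = 819.3 MeV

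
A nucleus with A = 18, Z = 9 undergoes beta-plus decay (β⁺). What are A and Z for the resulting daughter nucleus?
Daughter: A = 18, Z = 8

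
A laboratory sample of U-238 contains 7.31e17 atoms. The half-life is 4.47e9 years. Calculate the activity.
A = λN = 1.134e8 decays/year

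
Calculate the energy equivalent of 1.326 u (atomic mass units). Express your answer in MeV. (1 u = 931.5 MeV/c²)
E = mc² = 1235 MeV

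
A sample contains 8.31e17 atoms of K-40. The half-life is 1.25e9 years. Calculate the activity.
A = λN = 4.608e8 decays/year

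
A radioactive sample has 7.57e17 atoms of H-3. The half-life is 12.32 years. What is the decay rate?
A = λN = 4.259e16 decays/year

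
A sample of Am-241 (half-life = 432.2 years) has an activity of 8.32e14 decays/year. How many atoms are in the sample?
N = A/λ = 5.188e17 atoms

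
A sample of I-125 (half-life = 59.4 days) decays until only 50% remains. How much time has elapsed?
t = t½ × log₂(N₀/N) = 59.4 days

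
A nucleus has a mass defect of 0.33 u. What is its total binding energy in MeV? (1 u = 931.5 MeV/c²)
B.E. = Δm × 931.5 = 307.4 MeV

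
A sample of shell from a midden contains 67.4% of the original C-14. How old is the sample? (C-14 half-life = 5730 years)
Age = t½ × log₂(1/ratio) = 3261 years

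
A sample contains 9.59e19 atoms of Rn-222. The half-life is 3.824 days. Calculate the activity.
A = λN = 1.738e19 decays/day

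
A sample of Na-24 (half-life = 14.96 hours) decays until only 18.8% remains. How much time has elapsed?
t = t½ × log₂(N₀/N) = 36.07 hours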